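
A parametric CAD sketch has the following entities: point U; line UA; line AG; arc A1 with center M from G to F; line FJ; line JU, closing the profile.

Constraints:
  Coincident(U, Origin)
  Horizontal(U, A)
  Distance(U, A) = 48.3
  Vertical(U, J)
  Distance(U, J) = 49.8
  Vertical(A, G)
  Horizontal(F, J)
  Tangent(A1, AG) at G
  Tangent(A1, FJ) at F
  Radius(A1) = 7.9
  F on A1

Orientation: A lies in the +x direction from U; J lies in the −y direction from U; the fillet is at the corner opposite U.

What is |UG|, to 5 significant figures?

63.941

The virtual corner opposite U is at (48.300, -49.800). Tangency of A1 to AG means the radius MG is perpendicular to AG and A1 meets FJ tangentially, so MF is at right angles to FJ, with radius 7.9, so the center M sits 7.9 in from both sides at M = (40.400, -41.900). That places the tangent points at G = (48.300, -41.900) on AG and F = (40.400, -49.800) on FJ. Then |UG| = |G − U| = 63.941.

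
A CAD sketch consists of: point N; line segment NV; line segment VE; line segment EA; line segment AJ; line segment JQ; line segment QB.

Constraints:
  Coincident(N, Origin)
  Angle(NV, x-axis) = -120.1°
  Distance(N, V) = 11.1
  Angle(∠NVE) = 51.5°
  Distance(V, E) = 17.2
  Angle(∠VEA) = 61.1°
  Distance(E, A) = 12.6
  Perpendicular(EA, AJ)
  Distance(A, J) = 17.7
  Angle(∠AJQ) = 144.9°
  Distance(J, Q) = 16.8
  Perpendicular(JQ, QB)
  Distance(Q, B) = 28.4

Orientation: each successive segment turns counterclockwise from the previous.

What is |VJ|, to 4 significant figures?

5.036

∠VEA = 61.1° gives EA at 127.3° from the x-axis; with |EA| = 12.6, A = (3.813, 2.932). EA ⟂ AJ, so AJ runs at -142.7°; with |AJ| = 17.7, J = (-10.27, -7.794). Then |VJ| = |J − V| = 5.036.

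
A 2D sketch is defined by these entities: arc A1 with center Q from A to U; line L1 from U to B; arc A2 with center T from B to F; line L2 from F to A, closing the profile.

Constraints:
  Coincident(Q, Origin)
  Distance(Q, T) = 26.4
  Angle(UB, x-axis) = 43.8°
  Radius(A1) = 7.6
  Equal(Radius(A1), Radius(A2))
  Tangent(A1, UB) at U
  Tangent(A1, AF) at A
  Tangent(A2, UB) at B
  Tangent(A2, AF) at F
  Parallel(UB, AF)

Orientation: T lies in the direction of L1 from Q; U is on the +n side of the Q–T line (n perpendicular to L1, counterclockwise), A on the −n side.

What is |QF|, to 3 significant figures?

27.5

Tangency of A1 to both parallel lines with radius 7.6 puts U and A at Q ± 7.6·n: U = (-5.26, 5.49), A = (5.26, -5.49). Equal radii place B and F the same way about T: B = T + 7.6·n = (13.8, 23.8), F = T − 7.6·n = (24.3, 12.8). Then |QF| = |F − Q| = 27.5.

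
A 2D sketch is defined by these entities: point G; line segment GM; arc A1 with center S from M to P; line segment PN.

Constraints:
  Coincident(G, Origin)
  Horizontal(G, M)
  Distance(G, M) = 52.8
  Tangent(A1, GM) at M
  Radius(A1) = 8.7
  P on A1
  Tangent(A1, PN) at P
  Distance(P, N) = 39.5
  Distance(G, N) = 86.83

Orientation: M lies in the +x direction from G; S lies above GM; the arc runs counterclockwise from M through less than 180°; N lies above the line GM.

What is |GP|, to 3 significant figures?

61.1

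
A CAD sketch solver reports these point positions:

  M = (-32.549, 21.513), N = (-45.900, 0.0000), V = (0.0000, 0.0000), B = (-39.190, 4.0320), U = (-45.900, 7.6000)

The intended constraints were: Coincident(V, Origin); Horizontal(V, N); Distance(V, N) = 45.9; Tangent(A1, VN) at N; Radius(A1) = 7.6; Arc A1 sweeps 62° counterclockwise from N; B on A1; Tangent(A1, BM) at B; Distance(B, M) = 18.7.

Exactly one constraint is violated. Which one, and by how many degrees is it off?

Tangent(A1, BM) at B — off by 7.20°.

V = (0.00, 0.00) ✓; V.y = 0.00, N.y = 0.00 ✓; |VN| = 45.90 ✓; ∠(UN, NV) = 90.00° ✓; |UN| = 7.600 ✓; bearing(U→B) − bearing(U→N) = 62.00° ✓; |UB| = 7.600 ✓; ∠(UB, BM) = 82.80° ✗; |BM| = 18.70 ✓.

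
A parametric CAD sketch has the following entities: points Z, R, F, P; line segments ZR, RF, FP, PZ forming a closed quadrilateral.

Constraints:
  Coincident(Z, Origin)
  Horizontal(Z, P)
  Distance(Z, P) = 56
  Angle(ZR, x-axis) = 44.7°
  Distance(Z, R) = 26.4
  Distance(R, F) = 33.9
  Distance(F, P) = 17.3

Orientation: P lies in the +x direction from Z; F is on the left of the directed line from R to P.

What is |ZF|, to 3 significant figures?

55.3

Z is at the origin; Z and P share the same y with |ZP| = 56.0 and P in +x, so P = (56.0, 0). ZR runs at 44.7° with |ZR| = 26.4, so R = (18.8, 18.6). F is determined by |RF| = 33.9 and |FP| = 17.3 together: it lies at the intersection of circle(R, 33.9) and circle(P, 17.3). With |RP| = 41.6, the foot of the radical line on RP is 31.0 from R and the perpendicular offset is √(33.9² − 31.0²) = 13.7. Taking the left-of-RP solution: F = (52.6, 17.0).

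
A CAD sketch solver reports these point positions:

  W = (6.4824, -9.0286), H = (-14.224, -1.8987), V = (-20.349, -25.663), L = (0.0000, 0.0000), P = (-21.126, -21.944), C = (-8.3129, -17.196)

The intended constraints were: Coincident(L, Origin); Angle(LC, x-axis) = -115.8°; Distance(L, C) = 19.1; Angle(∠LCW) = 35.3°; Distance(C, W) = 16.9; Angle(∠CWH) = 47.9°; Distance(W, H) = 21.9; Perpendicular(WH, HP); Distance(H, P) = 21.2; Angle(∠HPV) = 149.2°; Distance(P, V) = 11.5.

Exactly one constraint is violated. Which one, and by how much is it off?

Distance(P, V) = 11.5 — off by 7.70.

L = (0.00, 0.00) ✓; LC at -115.8° ✓; |LC| = 19.10 ✓; ∠LCW = 35.30° ✓; |CW| = 16.90 ✓; ∠CWH = 47.90° ✓; |WH| = 21.90 ✓; ∠(WH, HP) = 90.00° ✓; |HP| = 21.20 ✓; ∠HPV = 149.2° ✓; |PV| = 3.799 ✗.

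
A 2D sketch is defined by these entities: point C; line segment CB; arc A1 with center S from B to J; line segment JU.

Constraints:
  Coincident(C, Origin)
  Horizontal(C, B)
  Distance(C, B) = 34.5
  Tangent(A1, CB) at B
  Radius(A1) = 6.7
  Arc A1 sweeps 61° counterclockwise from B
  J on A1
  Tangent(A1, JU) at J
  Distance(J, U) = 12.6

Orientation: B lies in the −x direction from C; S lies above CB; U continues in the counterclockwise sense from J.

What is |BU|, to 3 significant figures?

18.8

C is at the origin; C and B share the same y with |CB| = 34.5 and B on the −x side, so B = (-34.5, 0.00). A1 meets CB tangentially, so SB is at right angles to CB, so S = B + (0, 6.7) = (-34.5, 6.70). On A1, B sits at bearing -90° from S; a 61° counterclockwise sweep puts J at bearing -29°, so J = S + 6.7·(cos -29°, sin -29°) = (-28.6, 3.45). The tangent condition forces SJ to be normal to JU, so JU runs along (−sin -29°, cos -29°); with |JU| = 12.6, U = (-22.5, 14.5). Then |BU| = |U − B| = 18.8.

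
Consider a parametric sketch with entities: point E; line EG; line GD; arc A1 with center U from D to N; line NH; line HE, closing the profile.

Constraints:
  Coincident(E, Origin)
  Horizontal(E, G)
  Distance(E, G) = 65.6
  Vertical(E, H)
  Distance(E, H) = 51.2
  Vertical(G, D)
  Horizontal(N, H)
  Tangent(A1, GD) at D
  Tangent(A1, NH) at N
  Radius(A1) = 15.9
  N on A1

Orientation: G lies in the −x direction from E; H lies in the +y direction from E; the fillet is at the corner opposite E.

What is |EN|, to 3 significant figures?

71.4

E is at the origin; E and G share the same y with |EG| = 65.6 and G on the −x side, so G = (-65.6, 0.00). E and H share the same x with |EH| = 51.2 and H on the +y side, so H = (0.00, 51.2). The virtual corner opposite E is at (-65.6, 51.2). The tangent condition forces UD to be normal to GD and since A1 is tangent to NH there, UN ⟂ NH, with radius 15.9, so the center U sits 15.9 in from both sides at U = (-49.7, 35.3). That places the tangent points at D = (-65.6, 35.3) on GD and N = (-49.7, 51.2) on NH. Then |EN| = |N − E| = 71.4.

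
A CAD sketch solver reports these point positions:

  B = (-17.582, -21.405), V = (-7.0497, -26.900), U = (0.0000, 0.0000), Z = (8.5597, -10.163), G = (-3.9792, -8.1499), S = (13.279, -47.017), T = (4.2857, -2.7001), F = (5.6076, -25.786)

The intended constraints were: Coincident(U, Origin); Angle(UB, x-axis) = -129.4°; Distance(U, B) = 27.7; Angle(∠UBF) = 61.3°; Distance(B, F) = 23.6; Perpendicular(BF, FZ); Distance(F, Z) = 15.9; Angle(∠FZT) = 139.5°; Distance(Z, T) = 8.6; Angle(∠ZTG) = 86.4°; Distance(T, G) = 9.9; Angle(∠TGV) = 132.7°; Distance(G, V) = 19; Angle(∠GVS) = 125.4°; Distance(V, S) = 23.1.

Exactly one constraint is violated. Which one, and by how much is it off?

Distance(V, S) = 23.1 — off by 5.50.

U = (0.00, 0.00) ✓; UB at -129.4° ✓; |UB| = 27.70 ✓; ∠UBF = 61.30° ✓; |BF| = 23.60 ✓; ∠(BF, FZ) = 90.00° ✓; |FZ| = 15.90 ✓; ∠FZT = 139.5° ✓; |ZT| = 8.600 ✓; ∠ZTG = 86.40° ✓; |TG| = 9.900 ✓; ∠TGV = 132.7° ✓; |GV| = 19.00 ✓; ∠GVS = 125.4° ✓; |VS| = 28.60 ✗.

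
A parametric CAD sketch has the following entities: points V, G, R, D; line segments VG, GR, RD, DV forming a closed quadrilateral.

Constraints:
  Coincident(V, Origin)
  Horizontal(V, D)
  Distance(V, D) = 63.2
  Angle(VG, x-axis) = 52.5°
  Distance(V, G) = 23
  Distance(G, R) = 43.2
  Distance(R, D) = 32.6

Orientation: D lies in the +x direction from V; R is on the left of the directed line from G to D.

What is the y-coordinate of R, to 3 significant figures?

31.6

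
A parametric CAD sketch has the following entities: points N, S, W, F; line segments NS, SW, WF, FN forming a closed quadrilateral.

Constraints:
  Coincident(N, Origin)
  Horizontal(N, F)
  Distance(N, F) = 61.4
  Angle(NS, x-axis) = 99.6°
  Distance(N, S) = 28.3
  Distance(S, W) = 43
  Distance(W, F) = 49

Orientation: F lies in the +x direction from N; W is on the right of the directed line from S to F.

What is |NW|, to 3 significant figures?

17.5

Checks: |SW| = 43.00 ✓; |WF| = 49.00 ✓.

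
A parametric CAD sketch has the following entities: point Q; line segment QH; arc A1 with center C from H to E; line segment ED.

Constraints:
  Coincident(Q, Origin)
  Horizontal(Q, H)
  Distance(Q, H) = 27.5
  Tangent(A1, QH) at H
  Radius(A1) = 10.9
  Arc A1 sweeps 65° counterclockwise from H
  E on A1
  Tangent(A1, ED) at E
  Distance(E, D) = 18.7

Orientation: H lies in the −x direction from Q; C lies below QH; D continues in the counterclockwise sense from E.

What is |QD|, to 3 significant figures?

50.9

Q is at the origin; QH is horizontal with |QH| = 27.5 and H on the −x side, so H = (-27.5, 0.00). The tangent condition forces CH to be normal to QH, so C = H + (0, -10.9) = (-27.5, -10.9). On A1, H sits at bearing 90° from C; a 65° counterclockwise sweep puts E at bearing 155°, so E = C + 10.9·(cos 155°, sin 155°) = (-37.4, -6.29). Tangency of A1 to ED means the radius CE is perpendicular to ED, so ED runs along (−sin 155°, cos 155°); with |ED| = 18.7, D = (-45.3, -23.2). Then |QD| = |D − Q| = 50.9.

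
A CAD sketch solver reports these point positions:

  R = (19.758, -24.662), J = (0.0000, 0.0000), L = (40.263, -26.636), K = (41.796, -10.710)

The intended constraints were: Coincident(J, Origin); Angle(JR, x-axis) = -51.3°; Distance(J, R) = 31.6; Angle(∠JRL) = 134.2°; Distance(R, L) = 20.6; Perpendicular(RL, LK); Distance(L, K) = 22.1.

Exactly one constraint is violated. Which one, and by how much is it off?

Distance(L, K) = 22.1 — off by 6.10.

J = (0.00, 0.00) ✓; JR at -51.30° ✓; |JR| = 31.60 ✓; ∠JRL = 134.2° ✓; |RL| = 20.60 ✓; ∠(RL, LK) = 90.00° ✓; |LK| = 16.00 ✗.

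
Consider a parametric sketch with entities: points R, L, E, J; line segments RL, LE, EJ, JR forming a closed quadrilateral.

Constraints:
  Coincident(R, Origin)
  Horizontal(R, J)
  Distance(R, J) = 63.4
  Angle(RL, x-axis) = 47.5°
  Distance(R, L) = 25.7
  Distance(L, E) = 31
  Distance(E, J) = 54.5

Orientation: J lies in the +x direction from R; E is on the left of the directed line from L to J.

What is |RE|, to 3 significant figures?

56.4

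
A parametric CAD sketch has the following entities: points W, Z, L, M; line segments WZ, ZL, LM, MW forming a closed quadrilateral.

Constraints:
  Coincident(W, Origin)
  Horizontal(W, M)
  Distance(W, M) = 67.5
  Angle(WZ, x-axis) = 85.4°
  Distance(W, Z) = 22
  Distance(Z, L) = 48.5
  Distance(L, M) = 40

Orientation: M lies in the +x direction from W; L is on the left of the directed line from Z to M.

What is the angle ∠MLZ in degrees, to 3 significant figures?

103°

Checks: |ZL| = 48.50 ✓; |LM| = 40.00 ✓.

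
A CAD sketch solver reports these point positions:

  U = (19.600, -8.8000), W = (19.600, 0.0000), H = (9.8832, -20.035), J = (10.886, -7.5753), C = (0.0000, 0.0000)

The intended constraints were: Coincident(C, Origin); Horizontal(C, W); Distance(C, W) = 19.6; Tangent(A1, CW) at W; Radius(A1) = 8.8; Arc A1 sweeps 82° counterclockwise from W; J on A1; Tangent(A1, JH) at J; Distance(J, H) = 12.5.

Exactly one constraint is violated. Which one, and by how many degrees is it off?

Tangent(A1, JH) at J — off by 3.40°.

C = (0.00, 0.00) ✓; C.y = 0.00, W.y = 0.00 ✓; |CW| = 19.60 ✓; ∠(UW, WC) = 90.00° ✓; |UW| = 8.800 ✓; bearing(U→J) − bearing(U→W) = 82.00° ✓; |UJ| = 8.800 ✓; ∠(UJ, JH) = 86.60° ✗; |JH| = 12.50 ✓.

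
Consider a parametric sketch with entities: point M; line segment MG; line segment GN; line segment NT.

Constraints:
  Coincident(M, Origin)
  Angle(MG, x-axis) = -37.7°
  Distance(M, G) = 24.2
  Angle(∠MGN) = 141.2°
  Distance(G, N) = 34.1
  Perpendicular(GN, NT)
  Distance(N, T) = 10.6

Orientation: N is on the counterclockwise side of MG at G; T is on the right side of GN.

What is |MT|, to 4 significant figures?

58.89

M is at the origin; MG runs at -37.7° with length 24.2, so G = 24.2·(cos -37.7°, sin -37.7°) = (19.15, -14.80). ∠MGN = 141.2°, so GN runs at -37.7° + (180° − 141.2°) = 1.100° from the x-axis; with |GN| = 34.1, N = G + 34.1·(cos 1.100°, sin 1.100°) = (53.24, -14.14). The perpendicularity gives NT at right angles to GN; with |NT| = 10.6 on the right of GN, T = N + 10.6·(0.01920, -0.9998) = (53.44, -24.74). Then |MT| = |T − M| = 58.89.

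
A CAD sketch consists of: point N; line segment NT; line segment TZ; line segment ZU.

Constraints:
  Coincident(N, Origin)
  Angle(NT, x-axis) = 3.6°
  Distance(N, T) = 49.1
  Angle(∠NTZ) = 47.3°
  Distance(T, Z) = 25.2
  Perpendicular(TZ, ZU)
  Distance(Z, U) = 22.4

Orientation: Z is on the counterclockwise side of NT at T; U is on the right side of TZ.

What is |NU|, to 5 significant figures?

59.042

N is at the origin; NT runs at 3.6° with length 49.1, so T = 49.1·(cos 3.6°, sin 3.6°) = (49.003, 3.0830). ∠NTZ = 47.3°, so TZ runs at 3.6° + (180° − 47.3°) = 136.30° from the x-axis; with |TZ| = 25.2, Z = T + 25.2·(cos 136.30°, sin 136.30°) = (30.784, 20.493). TZ is perpendicular to ZU; with |ZU| = 22.4 on the right of TZ, U = Z + 22.4·(0.69088, 0.72297) = (46.260, 36.688). Then |NU| = |U − N| = 59.042.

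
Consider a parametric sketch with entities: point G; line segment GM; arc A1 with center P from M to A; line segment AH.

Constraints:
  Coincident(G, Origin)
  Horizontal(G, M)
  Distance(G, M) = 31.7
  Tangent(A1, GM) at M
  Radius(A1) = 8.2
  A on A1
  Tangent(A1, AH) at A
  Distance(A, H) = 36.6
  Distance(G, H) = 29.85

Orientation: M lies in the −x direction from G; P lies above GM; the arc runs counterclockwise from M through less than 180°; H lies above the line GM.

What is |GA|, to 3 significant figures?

25.8

Checks: G.y = 0.00, M.y = 0.00 ✓; ∠(PM, MG) = 90.00° ✓; |PM| = 8.200 ✓; |PA| = 8.200 ✓; ∠(PA, AH) = 90.00° ✓; |AH| = 36.60 ✓; |GH| = 29.85 ✓.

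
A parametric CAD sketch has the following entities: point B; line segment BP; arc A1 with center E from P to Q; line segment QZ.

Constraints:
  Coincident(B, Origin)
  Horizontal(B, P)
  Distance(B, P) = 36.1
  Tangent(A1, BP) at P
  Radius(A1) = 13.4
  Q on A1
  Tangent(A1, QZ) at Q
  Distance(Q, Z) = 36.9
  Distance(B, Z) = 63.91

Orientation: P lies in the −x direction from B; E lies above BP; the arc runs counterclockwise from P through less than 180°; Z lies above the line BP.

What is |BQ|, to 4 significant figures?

29.62

Checks: |EQ| = 13.40 ✓; ∠(EQ, QZ) = 90.00° ✓; |QZ| = 36.90 ✓; |BZ| = 63.91 ✓.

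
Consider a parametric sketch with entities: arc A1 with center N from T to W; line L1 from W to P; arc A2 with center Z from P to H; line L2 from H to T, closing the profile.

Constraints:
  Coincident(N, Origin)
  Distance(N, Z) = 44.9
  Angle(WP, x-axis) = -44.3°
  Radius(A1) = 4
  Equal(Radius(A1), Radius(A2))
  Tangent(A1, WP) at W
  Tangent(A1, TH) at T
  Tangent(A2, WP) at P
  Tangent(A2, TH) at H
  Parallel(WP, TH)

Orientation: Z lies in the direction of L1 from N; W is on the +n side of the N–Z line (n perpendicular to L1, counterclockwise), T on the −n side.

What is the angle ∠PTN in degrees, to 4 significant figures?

79.90°

The slot axis is L1's direction at -44.3°, so u = (cos -44.3°, sin -44.3°) = (0.7157, -0.6984) and n = (−sin -44.3°, cos -44.3°) = (0.6984, 0.7157). N is at the origin and Z lies 44.9 along u from N, so Z = 44.9·u = (32.13, -31.36). Tangency of A1 to both parallel lines with radius 4.0 puts W and T at N ± 4.0·n: W = (2.794, 2.863), T = (-2.794, -2.863). Equal radii place P and H the same way about Z: P = Z + 4.0·n = (34.93, -28.50), H = Z − 4.0·n = (29.34, -34.22). Then cos ∠PTN = TP·TN / (|TP||TN|), giving 79.90°.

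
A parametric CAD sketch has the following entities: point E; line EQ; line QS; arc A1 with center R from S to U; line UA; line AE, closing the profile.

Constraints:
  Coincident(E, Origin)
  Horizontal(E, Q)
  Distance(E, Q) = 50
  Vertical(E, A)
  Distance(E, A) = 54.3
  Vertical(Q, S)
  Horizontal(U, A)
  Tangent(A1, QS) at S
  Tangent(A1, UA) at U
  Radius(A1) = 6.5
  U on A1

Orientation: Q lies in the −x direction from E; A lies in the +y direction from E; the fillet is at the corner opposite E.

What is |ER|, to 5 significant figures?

64.630

E is at the origin; EQ is horizontal with |EQ| = 50.0 and Q on the −x side, so Q = (-50.000, 0.0000). EA is vertical with |EA| = 54.3 and A on the +y side, so A = (0.0000, 54.300). The virtual corner opposite E is at (-50.000, 54.300). A1 meets QS tangentially, so RS is at right angles to QS and the tangent condition forces RU to be normal to UA, with radius 6.5, so the center R sits 6.5 in from both sides at R = (-43.500, 47.800). Then |ER| = |R − E| = 64.630.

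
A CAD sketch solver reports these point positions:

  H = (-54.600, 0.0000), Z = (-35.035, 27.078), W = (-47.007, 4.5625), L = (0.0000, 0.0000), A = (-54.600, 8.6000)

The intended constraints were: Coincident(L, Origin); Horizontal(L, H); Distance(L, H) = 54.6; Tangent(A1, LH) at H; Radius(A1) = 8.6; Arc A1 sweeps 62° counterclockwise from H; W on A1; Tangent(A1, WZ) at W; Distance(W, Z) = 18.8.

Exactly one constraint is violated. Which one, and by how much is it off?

Distance(W, Z) = 18.8 — off by 6.70.

L = (0.00, 0.00) ✓; L.y = 0.00, H.y = 0.00 ✓; |LH| = 54.60 ✓; ∠(AH, HL) = 90.00° ✓; |AH| = 8.600 ✓; bearing(A→W) − bearing(A→H) = 62.00° ✓; |AW| = 8.600 ✓; ∠(AW, WZ) = 90.00° ✓; |WZ| = 25.50 ✗.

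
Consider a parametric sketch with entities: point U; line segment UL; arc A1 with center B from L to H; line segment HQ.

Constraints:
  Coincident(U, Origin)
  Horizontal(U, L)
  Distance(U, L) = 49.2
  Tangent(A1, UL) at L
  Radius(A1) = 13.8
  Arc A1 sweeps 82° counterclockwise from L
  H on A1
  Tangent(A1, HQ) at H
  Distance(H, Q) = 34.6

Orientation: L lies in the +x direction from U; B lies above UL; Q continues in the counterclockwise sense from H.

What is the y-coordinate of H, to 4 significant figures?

11.88

U is at the origin; U and L share the same y with |UL| = 49.2 and L on the +x side, so L = (49.20, 0.000). Since A1 is tangent to UL there, BL ⟂ UL, so B = L + (0, 13.8) = (49.20, 13.80). On A1, L sits at bearing -90° from B; an 82° counterclockwise sweep puts H at bearing -8°, so H = B + 13.8·(cos -8°, sin -8°) = (62.87, 11.88). So H.y = 11.88.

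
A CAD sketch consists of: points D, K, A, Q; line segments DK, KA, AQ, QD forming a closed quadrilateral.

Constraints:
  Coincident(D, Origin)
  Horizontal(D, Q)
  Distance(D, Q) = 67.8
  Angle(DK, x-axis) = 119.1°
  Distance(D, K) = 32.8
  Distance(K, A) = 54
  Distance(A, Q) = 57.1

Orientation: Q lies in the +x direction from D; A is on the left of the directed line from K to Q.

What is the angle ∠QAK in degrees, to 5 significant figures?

105.61°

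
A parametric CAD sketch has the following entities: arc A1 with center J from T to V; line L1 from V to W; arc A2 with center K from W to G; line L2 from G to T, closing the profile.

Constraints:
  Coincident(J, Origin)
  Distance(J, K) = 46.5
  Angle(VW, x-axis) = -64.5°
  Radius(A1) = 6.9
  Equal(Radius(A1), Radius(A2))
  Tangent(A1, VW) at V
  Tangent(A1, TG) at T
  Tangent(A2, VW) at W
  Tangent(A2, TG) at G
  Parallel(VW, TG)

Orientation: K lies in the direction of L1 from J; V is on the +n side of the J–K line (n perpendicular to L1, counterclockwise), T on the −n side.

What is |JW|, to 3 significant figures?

47.0

The slot axis is L1's direction at -64.5°, so u = (cos -64.5°, sin -64.5°) = (0.431, -0.903) and n = (−sin -64.5°, cos -64.5°) = (0.903, 0.431). J is at the origin and K lies 46.5 along u from J, so K = 46.5·u = (20.0, -42.0). Tangency of A1 to both parallel lines with radius 6.9 puts V and T at J ± 6.9·n: V = (6.23, 2.97), T = (-6.23, -2.97). Equal radii place W and G the same way about K: W = K + 6.9·n = (26.2, -39.0), G = K − 6.9·n = (13.8, -44.9). Then |JW| = |W − J| = 47.0.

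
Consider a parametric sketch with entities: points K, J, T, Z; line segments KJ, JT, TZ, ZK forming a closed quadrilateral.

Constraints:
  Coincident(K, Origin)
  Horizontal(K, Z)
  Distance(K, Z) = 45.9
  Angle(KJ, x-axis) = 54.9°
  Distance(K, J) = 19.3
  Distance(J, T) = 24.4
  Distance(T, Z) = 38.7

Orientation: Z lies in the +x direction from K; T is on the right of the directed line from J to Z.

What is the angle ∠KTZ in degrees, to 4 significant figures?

121.4°

K is at the origin; KZ is horizontal with |KZ| = 45.9 and Z in +x, so Z = (45.9, 0). KJ runs at 54.9° with |KJ| = 19.3, so J = (11.10, 15.79). T is determined by |JT| = 24.4 and |TZ| = 38.7 together: it lies at the intersection of circle(J, 24.4) and circle(Z, 38.7). With |JZ| = 38.22, the foot of the radical line on JZ is 7.303 from J and the perpendicular offset is √(24.4² − 7.303²) = 23.28. Taking the right-of-JZ solution: T = (8.129, -8.428).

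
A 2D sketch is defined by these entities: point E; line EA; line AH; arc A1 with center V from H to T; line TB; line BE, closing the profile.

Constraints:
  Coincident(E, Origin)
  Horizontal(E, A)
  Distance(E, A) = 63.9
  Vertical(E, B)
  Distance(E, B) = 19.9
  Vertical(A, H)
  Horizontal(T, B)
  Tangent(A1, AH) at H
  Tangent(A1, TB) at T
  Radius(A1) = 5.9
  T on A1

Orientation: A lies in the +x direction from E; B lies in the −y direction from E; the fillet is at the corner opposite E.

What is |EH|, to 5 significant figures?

65.416

E is at the origin; E and A share the same y with |EA| = 63.9 and A on the +x side, so A = (63.900, 0.0000). EB is vertical with |EB| = 19.9 and B on the −y side, so B = (0.0000, -19.900). The virtual corner opposite E is at (63.900, -19.900). Tangency of A1 to AH means the radius VH is perpendicular to AH and tangency of A1 to TB means the radius VT is perpendicular to TB, with radius 5.9, so the center V sits 5.9 in from both sides at V = (58.000, -14.000). That places the tangent points at H = (63.900, -14.000) on AH and T = (58.000, -19.900) on TB. Then |EH| = |H − E| = 65.416.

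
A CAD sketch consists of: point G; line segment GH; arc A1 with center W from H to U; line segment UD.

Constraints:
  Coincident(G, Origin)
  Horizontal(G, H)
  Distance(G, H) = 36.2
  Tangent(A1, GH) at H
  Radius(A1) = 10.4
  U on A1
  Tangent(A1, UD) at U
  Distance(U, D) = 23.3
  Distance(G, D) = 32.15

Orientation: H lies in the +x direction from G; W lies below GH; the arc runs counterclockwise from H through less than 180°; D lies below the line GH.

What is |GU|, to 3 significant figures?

27.4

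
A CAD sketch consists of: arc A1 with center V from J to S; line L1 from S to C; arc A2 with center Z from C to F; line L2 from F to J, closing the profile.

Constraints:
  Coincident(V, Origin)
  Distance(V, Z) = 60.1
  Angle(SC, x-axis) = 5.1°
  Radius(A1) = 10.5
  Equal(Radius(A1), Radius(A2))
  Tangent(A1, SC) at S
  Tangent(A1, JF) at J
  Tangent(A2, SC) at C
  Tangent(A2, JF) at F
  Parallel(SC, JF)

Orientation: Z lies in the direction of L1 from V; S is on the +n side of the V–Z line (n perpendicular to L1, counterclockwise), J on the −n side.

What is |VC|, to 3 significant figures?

61.0

The slot axis is L1's direction at 5.1°, so u = (cos 5.1°, sin 5.1°) = (0.996, 0.0889) and n = (−sin 5.1°, cos 5.1°) = (-0.0889, 0.996). V is at the origin and Z lies 60.1 along u from V, so Z = 60.1·u = (59.9, 5.34). Tangency of A1 to both parallel lines with radius 10.5 puts S and J at V ± 10.5·n: S = (-0.933, 10.5), J = (0.933, -10.5). Equal radii place C and F the same way about Z: C = Z + 10.5·n = (58.9, 15.8), F = Z − 10.5·n = (60.8, -5.12). Then |VC| = |C − V| = 61.0.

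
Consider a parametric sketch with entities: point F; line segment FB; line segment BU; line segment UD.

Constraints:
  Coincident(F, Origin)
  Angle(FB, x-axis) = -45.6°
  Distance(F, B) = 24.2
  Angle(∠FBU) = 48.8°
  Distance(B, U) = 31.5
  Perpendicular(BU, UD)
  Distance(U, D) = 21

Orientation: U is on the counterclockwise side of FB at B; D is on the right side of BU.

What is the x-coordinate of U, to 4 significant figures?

19.35

F is at the origin; FB runs at -45.6° with length 24.2, so B = 24.2·(cos -45.6°, sin -45.6°) = (16.93, -17.29). ∠FBU = 48.8°, so BU runs at -45.6° + (180° − 48.8°) = 85.60° from the x-axis; with |BU| = 31.5, U = B + 31.5·(cos 85.60°, sin 85.60°) = (19.35, 14.12). So U.x = 19.35.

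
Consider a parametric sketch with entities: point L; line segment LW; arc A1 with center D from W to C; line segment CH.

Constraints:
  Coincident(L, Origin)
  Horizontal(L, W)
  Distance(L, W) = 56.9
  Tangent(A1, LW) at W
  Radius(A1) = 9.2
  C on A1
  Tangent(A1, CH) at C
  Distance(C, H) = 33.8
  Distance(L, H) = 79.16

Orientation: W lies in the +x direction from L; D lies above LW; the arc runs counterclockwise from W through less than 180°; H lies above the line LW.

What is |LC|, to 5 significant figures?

66.720

Checks: L = (0.00, 0.00) ✓; L.y = 0.00, W.y = 0.00 ✓; |DC| = 9.200 ✓; ∠(DC, CH) = 90.00° ✓; |CH| = 33.80 ✓; |LH| = 79.16 ✓.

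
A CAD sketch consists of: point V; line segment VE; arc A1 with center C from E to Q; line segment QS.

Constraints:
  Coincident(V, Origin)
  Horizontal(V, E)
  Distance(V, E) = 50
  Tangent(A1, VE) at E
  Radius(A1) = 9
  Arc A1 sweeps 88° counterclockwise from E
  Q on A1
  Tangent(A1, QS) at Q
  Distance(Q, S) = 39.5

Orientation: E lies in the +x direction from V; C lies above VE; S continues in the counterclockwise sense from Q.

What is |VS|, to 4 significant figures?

77.23

V is at the origin; V and E share the same y with |VE| = 50.0 and E on the +x side, so E = (50.00, 0.000). The tangent condition forces CE to be normal to VE, so C = E + (0, 9) = (50.00, 9.000). On A1, E sits at bearing -90° from C; an 88° counterclockwise sweep puts Q at bearing -2°, so Q = C + 9.0·(cos -2°, sin -2°) = (58.99, 8.686). Tangency of A1 to QS means the radius CQ is perpendicular to QS, so QS runs along (−sin -2°, cos -2°); with |QS| = 39.5, S = (60.37, 48.16). Then |VS| = |S − V| = 77.23.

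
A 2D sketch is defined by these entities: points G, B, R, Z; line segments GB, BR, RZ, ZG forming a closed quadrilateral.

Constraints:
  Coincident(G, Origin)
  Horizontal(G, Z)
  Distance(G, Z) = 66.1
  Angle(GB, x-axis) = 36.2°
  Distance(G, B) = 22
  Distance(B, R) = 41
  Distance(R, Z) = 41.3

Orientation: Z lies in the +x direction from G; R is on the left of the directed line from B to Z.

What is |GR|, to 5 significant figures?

62.995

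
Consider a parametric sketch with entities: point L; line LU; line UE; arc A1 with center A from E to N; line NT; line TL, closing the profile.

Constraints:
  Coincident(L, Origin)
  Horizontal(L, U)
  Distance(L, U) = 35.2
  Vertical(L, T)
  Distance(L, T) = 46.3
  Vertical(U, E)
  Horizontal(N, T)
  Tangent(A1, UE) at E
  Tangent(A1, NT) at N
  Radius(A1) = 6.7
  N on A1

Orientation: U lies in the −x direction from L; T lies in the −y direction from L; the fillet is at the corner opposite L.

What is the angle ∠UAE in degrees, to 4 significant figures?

80.40°

L is at the origin; L and U share the same y with |LU| = 35.2 and U on the −x side, so U = (-35.20, 0.000). L and T share the same x with |LT| = 46.3 and T on the −y side, so T = (0.000, -46.30). The virtual corner opposite L is at (-35.20, -46.30). Since A1 is tangent to UE there, AE ⟂ UE and tangency of A1 to NT means the radius AN is perpendicular to NT, with radius 6.7, so the center A sits 6.7 in from both sides at A = (-28.50, -39.60). That places the tangent points at E = (-35.20, -39.60) on UE and N = (-28.50, -46.30) on NT. Then cos ∠UAE = AU·AE / (|AU||AE|), giving 80.40°.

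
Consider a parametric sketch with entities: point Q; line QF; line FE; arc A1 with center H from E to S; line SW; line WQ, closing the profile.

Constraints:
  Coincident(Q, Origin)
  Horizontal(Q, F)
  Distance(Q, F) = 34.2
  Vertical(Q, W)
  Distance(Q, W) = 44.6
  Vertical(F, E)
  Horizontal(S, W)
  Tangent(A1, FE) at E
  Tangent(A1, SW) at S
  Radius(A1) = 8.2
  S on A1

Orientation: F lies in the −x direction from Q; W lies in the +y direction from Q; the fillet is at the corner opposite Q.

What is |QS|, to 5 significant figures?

51.625

Q is at the origin; QF is horizontal with |QF| = 34.2 and F on the −x side, so F = (-34.200, 0.0000). QW is vertical with |QW| = 44.6 and W on the +y side, so W = (0.0000, 44.600). The virtual corner opposite Q is at (-34.200, 44.600). Since A1 is tangent to FE there, HE ⟂ FE and since A1 is tangent to SW there, HS ⟂ SW, with radius 8.2, so the center H sits 8.2 in from both sides at H = (-26.000, 36.400). That places the tangent points at E = (-34.200, 36.400) on FE and S = (-26.000, 44.600) on SW. Then |QS| = |S − Q| = 51.625.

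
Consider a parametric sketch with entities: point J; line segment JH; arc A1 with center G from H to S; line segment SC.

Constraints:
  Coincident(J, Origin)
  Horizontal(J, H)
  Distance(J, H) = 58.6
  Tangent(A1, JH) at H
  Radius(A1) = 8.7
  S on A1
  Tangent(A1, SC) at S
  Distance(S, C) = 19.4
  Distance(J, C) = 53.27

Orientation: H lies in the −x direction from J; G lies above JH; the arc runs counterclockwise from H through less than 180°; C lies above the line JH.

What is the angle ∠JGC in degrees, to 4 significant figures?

63.50°

Checks: J = (0.00, 0.00) ✓; |GS| = 8.700 ✓; ∠(GS, SC) = 90.00° ✓; |SC| = 19.40 ✓; |JC| = 53.27 ✓.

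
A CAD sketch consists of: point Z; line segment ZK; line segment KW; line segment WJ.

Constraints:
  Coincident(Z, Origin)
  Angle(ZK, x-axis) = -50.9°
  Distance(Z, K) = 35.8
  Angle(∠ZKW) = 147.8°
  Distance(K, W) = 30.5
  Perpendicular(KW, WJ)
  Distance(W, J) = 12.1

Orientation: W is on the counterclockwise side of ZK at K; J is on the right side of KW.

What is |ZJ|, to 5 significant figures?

68.322

Z is at the origin; ZK runs at -50.9° with length 35.8, so K = 35.8·(cos -50.9°, sin -50.9°) = (22.578, -27.782). ∠ZKW = 147.8°, so KW runs at -50.9° + (180° − 147.8°) = -18.700° from the x-axis; with |KW| = 30.5, W = K + 30.5·(cos -18.700°, sin -18.700°) = (51.468, -37.561). KW is perpendicular to WJ; with |WJ| = 12.1 on the right of KW, J = W + 12.1·(-0.32061, -0.94721) = (47.589, -49.022). Then |ZJ| = |J − Z| = 68.322.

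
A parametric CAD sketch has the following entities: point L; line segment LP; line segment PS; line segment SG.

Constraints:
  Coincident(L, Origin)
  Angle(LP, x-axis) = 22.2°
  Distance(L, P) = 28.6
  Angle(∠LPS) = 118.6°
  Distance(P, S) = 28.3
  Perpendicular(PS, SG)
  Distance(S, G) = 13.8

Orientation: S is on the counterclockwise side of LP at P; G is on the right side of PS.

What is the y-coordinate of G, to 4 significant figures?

37.39

∠LPS = 118.6°, so PS runs at 22.2° + (180° − 118.6°) = 83.60° from the x-axis; with |PS| = 28.3, S = P + 28.3·(cos 83.60°, sin 83.60°) = (29.63, 38.93). The perpendicularity gives SG at right angles to PS; with |SG| = 13.8 on the right of PS, G = S + 13.8·(0.9938, -0.1115) = (43.35, 37.39). So G.y = 37.39.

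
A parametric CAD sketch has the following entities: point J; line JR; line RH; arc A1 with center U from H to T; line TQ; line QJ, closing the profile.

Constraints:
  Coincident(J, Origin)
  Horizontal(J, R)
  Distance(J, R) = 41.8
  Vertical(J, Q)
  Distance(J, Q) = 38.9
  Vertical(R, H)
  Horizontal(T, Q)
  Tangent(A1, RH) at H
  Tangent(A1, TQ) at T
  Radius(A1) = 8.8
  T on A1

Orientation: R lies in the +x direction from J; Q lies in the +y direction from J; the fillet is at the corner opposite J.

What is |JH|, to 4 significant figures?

51.51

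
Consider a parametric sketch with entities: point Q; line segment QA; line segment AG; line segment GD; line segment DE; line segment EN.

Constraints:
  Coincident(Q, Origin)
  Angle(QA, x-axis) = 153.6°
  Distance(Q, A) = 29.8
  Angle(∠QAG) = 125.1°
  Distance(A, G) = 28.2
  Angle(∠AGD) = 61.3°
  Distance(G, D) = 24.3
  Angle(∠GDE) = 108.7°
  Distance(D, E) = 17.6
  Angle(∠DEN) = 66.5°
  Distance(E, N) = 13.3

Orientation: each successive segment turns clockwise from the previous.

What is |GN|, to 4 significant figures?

22.82

∠GDE = 108.7° gives DE at -91.30° from the x-axis; with |DE| = 17.6, E = (-8.523, 15.22). ∠DEN = 66.5° gives EN at 155.2° from the x-axis; with |EN| = 13.3, N = (-20.60, 20.80). Then |GN| = |N − G| = 22.82.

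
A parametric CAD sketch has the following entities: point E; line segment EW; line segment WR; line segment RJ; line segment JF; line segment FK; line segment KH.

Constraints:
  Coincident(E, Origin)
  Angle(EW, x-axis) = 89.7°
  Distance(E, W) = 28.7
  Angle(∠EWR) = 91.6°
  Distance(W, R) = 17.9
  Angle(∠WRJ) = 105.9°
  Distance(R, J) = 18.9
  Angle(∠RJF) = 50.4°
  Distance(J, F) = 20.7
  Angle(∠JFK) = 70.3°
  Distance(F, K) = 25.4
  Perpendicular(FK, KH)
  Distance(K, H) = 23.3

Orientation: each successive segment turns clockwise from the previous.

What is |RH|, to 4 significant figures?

21.90

E is at the origin; EW runs at 89.7° with length 28.7, so W = (0.1503, 28.70). ∠EWR = 91.6° gives WR at 1.300° from the x-axis; with |WR| = 17.9, R = (18.05, 29.11). ∠WRJ = 105.9° gives RJ at -72.80° from the x-axis; with |RJ| = 18.9, J = (23.63, 11.05). ∠RJF = 50.4° gives JF at 157.6° from the x-axis; with |JF| = 20.7, F = (4.496, 18.94). ∠JFK = 70.3° gives FK at 47.90° from the x-axis; with |FK| = 25.4, K = (21.53, 37.79). FK ⟂ KH, so KH runs at -42.10°; with |KH| = 23.3, H = (38.81, 22.16). Then |RH| = |H − R| = 21.90.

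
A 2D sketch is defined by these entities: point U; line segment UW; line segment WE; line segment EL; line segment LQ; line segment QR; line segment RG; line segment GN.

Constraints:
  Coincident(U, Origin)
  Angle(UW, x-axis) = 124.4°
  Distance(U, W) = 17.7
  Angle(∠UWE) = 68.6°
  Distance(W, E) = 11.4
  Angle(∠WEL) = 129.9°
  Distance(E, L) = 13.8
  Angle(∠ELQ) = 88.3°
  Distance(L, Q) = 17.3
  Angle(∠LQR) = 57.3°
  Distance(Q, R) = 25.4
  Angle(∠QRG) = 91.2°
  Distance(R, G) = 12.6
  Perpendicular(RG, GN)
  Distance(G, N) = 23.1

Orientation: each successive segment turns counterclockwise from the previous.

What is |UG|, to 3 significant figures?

24.2

U is at the origin; UW runs at 124.4° with length 17.7, so W = (-10.0, 14.6). ∠UWE = 68.6° gives WE at -124° from the x-axis; with |WE| = 11.4, E = (-16.4, 5.18). ∠WEL = 129.9° gives EL at -74.1° from the x-axis; with |EL| = 13.8, L = (-12.6, -8.10). ∠ELQ = 88.3° gives LQ at 17.6° from the x-axis; with |LQ| = 17.3, Q = (3.86, -2.87). ∠LQR = 57.3° gives QR at 140° from the x-axis; with |QR| = 25.4, R = (-15.7, 13.4). ∠QRG = 91.2° gives RG at -131° from the x-axis; with |RG| = 12.6, G = (-23.9, 3.84). Then |UG| = |G − U| = 24.2.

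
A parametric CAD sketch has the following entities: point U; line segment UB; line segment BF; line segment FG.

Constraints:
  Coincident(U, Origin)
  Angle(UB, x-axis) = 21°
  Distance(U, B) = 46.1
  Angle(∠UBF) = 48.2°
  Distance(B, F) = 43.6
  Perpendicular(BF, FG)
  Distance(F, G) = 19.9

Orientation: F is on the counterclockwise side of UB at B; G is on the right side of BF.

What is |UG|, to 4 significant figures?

55.77

U is at the origin; UB runs at 21.0° with length 46.1, so B = 46.1·(cos 21.0°, sin 21.0°) = (43.04, 16.52). ∠UBF = 48.2°, so BF runs at 21.0° + (180° − 48.2°) = 152.8° from the x-axis; with |BF| = 43.6, F = B + 43.6·(cos 152.8°, sin 152.8°) = (4.260, 36.45). BF is perpendicular to FG; with |FG| = 19.9 on the right of BF, G = F + 19.9·(0.4571, 0.8894) = (13.36, 54.15). Then |UG| = |G − U| = 55.77.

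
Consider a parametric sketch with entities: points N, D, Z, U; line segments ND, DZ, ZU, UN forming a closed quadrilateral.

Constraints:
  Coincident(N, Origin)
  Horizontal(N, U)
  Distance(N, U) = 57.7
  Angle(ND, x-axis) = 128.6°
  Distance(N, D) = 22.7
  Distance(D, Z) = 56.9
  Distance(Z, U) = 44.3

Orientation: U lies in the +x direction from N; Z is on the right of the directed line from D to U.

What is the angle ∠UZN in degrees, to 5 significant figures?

93.725°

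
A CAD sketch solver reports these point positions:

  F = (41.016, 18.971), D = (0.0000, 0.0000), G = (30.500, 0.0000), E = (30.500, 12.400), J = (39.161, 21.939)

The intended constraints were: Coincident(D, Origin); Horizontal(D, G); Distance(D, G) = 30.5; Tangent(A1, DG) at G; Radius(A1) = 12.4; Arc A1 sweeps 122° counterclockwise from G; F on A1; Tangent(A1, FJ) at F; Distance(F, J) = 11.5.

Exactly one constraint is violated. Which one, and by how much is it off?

Distance(F, J) = 11.5 — off by 8.00.

D = (0.00, 0.00) ✓; D.y = 0.00, G.y = 0.00 ✓; |DG| = 30.50 ✓; ∠(EG, GD) = 90.00° ✓; |EG| = 12.40 ✓; bearing(E→F) − bearing(E→G) = 122.0° ✓; |EF| = 12.40 ✓; ∠(EF, FJ) = 89.99° ✓; |FJ| = 3.500 ✗.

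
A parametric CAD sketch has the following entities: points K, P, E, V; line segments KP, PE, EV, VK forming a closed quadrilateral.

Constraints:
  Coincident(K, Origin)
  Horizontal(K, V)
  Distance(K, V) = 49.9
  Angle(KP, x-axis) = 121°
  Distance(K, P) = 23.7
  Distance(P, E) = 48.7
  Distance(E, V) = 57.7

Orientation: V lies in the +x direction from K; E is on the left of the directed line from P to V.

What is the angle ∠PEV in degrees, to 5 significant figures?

75.248°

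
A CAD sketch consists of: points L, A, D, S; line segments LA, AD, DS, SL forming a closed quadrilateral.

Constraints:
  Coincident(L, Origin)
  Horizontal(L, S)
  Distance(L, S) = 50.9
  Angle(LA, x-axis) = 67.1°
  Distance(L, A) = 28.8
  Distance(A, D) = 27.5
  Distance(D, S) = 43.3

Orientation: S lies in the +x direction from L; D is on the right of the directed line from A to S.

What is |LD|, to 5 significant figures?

7.6415

Checks: |LS| = 50.90 ✓; |LA| = 28.80 ✓; |AD| = 27.50 ✓; |DS| = 43.30 ✓.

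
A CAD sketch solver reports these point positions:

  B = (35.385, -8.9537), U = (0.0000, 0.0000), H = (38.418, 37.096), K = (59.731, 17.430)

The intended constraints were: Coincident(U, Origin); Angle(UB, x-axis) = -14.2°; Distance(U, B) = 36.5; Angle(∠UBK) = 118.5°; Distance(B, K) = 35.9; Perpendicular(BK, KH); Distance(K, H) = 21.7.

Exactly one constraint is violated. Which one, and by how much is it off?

Distance(K, H) = 21.7 — off by 7.30.

U = (0.00, 0.00) ✓; UB at -14.20° ✓; |UB| = 36.50 ✓; ∠UBK = 118.5° ✓; |BK| = 35.90 ✓; ∠(BK, KH) = 90.00° ✓; |KH| = 29.00 ✗.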